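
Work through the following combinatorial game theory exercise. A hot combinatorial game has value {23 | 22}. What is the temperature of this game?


The game is {23 | 22}, a switch {a | b} with numbers a > b.
Cooling {a | b} by t gives {a - t | b + t}, which stops being hot when a - t = b + t, i.e. at t = (a - b)/2. So the temperature of a switch is (a - b)/2.
Temperature = (Left option - Right option) / 2
= (23 - (22)) / 2
= 1 / 2
= 1/2

1/2


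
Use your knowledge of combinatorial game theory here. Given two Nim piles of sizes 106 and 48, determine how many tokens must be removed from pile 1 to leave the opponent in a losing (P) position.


Piles: 106 and 48
Current XOR: 106 XOR 48 = 90 (non-zero, so this is an N-position).
To make the XOR zero, we need to find a move that balances the piles.
For pile 1 (size 106): target = 106 XOR 90 = 48
We reduce pile 1 from 106 to 48.
Tokens removed: 106 - 48 = 58
Verification: 48 XOR 48 = 0

58


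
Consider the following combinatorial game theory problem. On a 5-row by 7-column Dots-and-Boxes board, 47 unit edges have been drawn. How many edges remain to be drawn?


Grid: 5 x 7 boxes, i.e. 6 rows and 8 columns of dots.
Horizontal edges: (rows + 1) * cols = 6 * 7 = 42
Vertical edges: rows * (cols + 1) = 5 * 8 = 40
Total edges: 42 + 40 = 82
Edges drawn: 47
Remaining: 82 - 47 = 35

35


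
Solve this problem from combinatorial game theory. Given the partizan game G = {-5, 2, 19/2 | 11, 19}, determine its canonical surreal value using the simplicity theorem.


Left options: {-5, 2, 19/2}, max = 19/2
Right options: {11, 19}, min = 11
All options are numbers and max(Left) < min(Right), so by the simplicity theorem the value is the simplest (earliest-born) number strictly between 19/2 and 11.
The only integer strictly between 19/2 and 11 is 10.
No non-integer in the interval can be simpler: if x is a non-integer in the interval, then floor(x) or ceil(x) also lies in the interval (the interval contains an integer), and both are proper prefixes of x's sign expansion, i.e. born earlier. So the game value is 10.
Game value = 10

10


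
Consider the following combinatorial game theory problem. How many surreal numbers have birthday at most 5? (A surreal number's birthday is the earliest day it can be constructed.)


Day 0: {|} = 0 is born. Count = 1.
Day n: the number of surreal numbers born by day n is 2^(n+1) - 1.
By day 0: 2^1 - 1 = 1
By day 1: 2^2 - 1 = 3
By day 2: 2^3 - 1 = 7
By day 3: 2^4 - 1 = 15
By day 4: 2^5 - 1 = 31
By day 5: 2^6 - 1 = 63
By day 5: 63 surreal numbers.

63


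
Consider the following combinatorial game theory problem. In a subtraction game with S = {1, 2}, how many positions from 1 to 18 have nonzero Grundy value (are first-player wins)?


Subtraction set S = {1, 2}, so G(n) = n mod 3.
G(n) = 0 when n is a multiple of 3.
Multiples of 3 in [1, 18]: 6
N-positions (nonzero Grundy) = 18 - 6 = 12

12


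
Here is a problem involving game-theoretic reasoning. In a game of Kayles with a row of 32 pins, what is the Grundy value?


Kayles: a move removes 1 or 2 adjacent pins from a contiguous row.
Removing pins from a row of k leaves two independent rows (a, b) with a + b = k - 1 (one pin) or a + b = k - 2 (two pins); an end removal gives a = 0.
By Sprague-Grundy, G(k) = mex{ G(a) XOR G(b) } over all these splits. G(0) = 0.
G(1): splits (0,0):0^0=0 -> mex({0}) = 1
G(2): splits (0,1):0^1=1 (0,0):0^0=0 -> mex({0, 1}) = 2
G(3): splits (0,2):0^2=2 (1,1):1^1=0 (0,1):0^1=1 -> mex({0, 1, 2}) = 3
G(4): splits (0,3):0^3=3 (1,2):1^2=3 (0,2):0^2=2 (1,1):1^1=0 -> mex({0, 2, 3}) = 1
G(5): splits (0,4):0^1=1 (1,3):1^3=2 (2,2):2^2=0 (0,3):0^3=3 (1,2):1^2=3 -> mex({0, 1, 2, 3}) = 4
G(6) = mex({0, 1, 2, 4}) = 3
G(7) = mex({0, 1, 3, 4, 5}) = 2
G(8) = mex({0, 2, 3, 5, 6}) = 1
G(9) = mex({0, 1, 2, 3, 6, 7}) = 4
G(10) = mex({0, 1, 3, 4, 5, 7}) = 2
G(11) = mex({0, 1, 2, 3, 4, 5}) = 6
G(12) = mex({0, 1, 2, 3, 5, 6, 7}) = 4
G(13) = mex({0, 2, 3, 4, 6, 7}) = 1
G(14) = mex({0, 1, 4, 5, 6, 7}) = 2
G(15) = mex({0, 1, 2, 3, 4, 5, 6}) = 7
G(16) = mex({0, 2, 3, 5, 6, 7}) = 1
G(17) = mex({0, 1, 2, 3, 5, 6, 7}) = 4
G(18) = mex({0, 1, 2, 4, 5, 6}) = 3
G(19) = mex({0, 1, 3, 4, 5, 7}) = 2
G(20) = mex({0, 2, 3, 4, 5, 6, 7}) = 1
G(21) = mex({0, 1, 2, 3, 5, 6, 7}) = 4
G(22) = mex({0, 1, 2, 3, 4, 5, 7}) = 6
G(23) = mex({0, 1, 2, 3, 4, 5, 6}) = 7
G(24) = mex({0, 1, 2, 3, 5, 6, 7}) = 4
G(25) = mex({0, 2, 3, 4, 6, 7}) = 1
G(26) = mex({0, 1, 3, 4, 5, 6, 7}) = 2
G(27) = mex({0, 1, 2, 3, 4, 5, 6, 7}) = 8
G(28) = mex({0, 1, 2, 3, 4, 6, 7, 8}) = 5
G(29) = mex({0, 1, 2, 3, 5, 6, 7, 8, 9}) = 4
G(30) = mex({0, 1, 2, 3, 4, 5, 6, 9, 10}) = 7
G(31) = mex({0, 1, 3, 4, 5, 7, 10, 11}) = 2
G(32) = mex({0, 2, 3, 4, 5, 6, 7, 9, 11}) = 1
Therefore G(32) = 1.

1


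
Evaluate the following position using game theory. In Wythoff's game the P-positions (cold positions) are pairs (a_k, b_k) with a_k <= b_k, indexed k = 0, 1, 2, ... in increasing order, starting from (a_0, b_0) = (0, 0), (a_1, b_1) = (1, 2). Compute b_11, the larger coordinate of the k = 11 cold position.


By Wythoff's theorem, a_k = floor(k * phi) and b_k = floor(k * phi^2) = a_k + k, where phi = (1 + sqrt(5))/2 is the golden ratio.
phi = (1 + sqrt(5))/2 = 1.618034
phi^2 = phi + 1 = 2.618034
k = 11
k * phi^2 = 11 * 2.618034 = 28.798374
b_11 = floor(k * phi^2) = 28 (check: a_11 + k = 17 + 11 = 28)

28


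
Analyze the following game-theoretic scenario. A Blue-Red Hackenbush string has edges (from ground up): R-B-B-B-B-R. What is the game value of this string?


Edges (from ground): R-B-B-B-B-R
By Berlekamp's sign-expansion rule, a Blue-Red Hackenbush stalk has the value of the surreal number whose sign sequence is the edge sequence with B -> + and R -> -.
Sign sequence: -++++-
Trace the sign expansion in the surreal number tree, starting from 0:
Edge 1: R (sign -) -> bounds (-inf, 0), value = -1
Edge 2: B (sign +) -> bounds (-1, 0), value = -1/2
Edge 3: B (sign +) -> bounds (-1/2, 0), value = -1/4
Edge 4: B (sign +) -> bounds (-1/4, 0), value = -1/8
Edge 5: B (sign +) -> bounds (-1/8, 0), value = -1/16
Edge 6: R (sign -) -> bounds (-1/8, -1/16), value = -3/32
Game value = -3/32

-3/32


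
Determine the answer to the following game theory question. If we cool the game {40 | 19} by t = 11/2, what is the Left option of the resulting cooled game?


Original game: {40 | 19} (a switch {a | b} with a > b).
Cooling by t (for t below the temperature (a - b)/2 = 21/2) taxes each move by t: {a | b} cooled by t is {a - t | b + t}.
Cooling amount: t = 11/2
Cooled Left option: 40 - 11/2 = 69/2
Cooled Right option: 19 + 11/2 = 49/2
Cooled game: {69/2 | 49/2}
Left option = 69/2

69/2


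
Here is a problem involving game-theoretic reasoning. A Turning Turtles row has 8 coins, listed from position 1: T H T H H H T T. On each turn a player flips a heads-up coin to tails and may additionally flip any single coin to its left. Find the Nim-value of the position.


Coins: T H T H H H T T
Key fact: a single head at position k behaves exactly like a Nim heap of size k (turning it to T and optionally flipping a coin at j < k corresponds to moving the heap from k to j, or to 0), and heads combine as a disjunctive sum (two heads at the same place would cancel, matching j XOR j = 0). So the Nim-value is the XOR of the 1-indexed positions of the heads.
Face-up positions (1-indexed): [2, 4, 5, 6]
XOR 0 with 2: 0 XOR 2 = 2
XOR 2 with 4: 2 XOR 4 = 6
XOR 6 with 5: 6 XOR 5 = 3
XOR 3 with 6: 3 XOR 6 = 5
Nim-value = 5

5


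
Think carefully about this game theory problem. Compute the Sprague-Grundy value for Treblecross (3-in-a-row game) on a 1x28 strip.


Treblecross: place X on empty cells; 3-in-a-row wins.
Playing within two cells of an existing X lets the opponent win at once, so sensible play treats the cells i-2..i+2 around each X as dead. The player left with no safe cell loses, so this is a normal-play take-away game on strips of safe cells.
Placing X at cell i (0-indexed) of a strip of k safe cells leaves independent strips of sizes max(0, i-2) and max(0, k-i-3). Hence G(k) = mex{ G(max(0,i-2)) XOR G(max(0,k-i-3)) : 0 <= i < k }, with G(0) = 0.
G(1): splits (0,0):0^0=0 -> mex({0}) = 1
G(2): splits (0,0):0^0=0 -> mex({0}) = 1
G(3): splits (0,0):0^0=0 -> mex({0}) = 1
G(4): splits (0,1):0^1=1 (0,0):0^0=0 -> mex({0, 1}) = 2
G(5): splits (0,2):0^1=1 (0,1):0^1=1 (0,0):0^0=0 -> mex({0, 1}) = 2
G(6) = mex({1}) = 0
G(7) = mex({0, 1, 2}) = 3
G(8) = mex({0, 1, 2}) = 3
G(9) = mex({0, 2}) = 1
G(10) = mex({0, 2, 3}) = 1
G(11) = mex({0, 3}) = 1
G(12) = mex({1, 3}) = 0
G(13) = mex({0, 1, 2, 3}) = 4
G(14) = mex({0, 1, 2}) = 3
G(15) = mex({0, 1, 2}) = 3
G(16) = mex({0, 1, 2, 4}) = 3
G(17) = mex({0, 1, 3, 4}) = 2
G(18) = mex({0, 1, 3, 4}) = 2
G(19) = mex({0, 1, 3, 5}) = 2
G(20) = mex({0, 1, 2, 3, 5}) = 4
G(21) = mex({0, 1, 2, 3, 5}) = 4
G(22) = mex({1, 2, 6}) = 0
G(23) = mex({0, 1, 2, 3, 4, 6}) = 5
G(24) = mex({0, 1, 2, 3, 4}) = 5
G(25) = mex({0, 1, 3, 4, 7}) = 2
G(26) = mex({0, 1, 3, 4, 5, 7}) = 2
G(27) = mex({0, 1, 3, 5}) = 2
G(28) = mex({0, 1, 2, 5}) = 3
Therefore G(28) = 3.

3


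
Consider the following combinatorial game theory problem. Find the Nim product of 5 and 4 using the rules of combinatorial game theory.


Nim multiplication is bilinear over XOR: (u XOR v) * w = (u*w) XOR (v*w).
So we split each operand into its bit components and XOR the pairwise Nim products.
5 = 1 + 4 (as XOR of powers of 2).
4 = 4 (as XOR of powers of 2).
Using the standard Nim-product table on single bits:
  2*2 = 3,   2*4 = 8,   2*8 = 12,
  4*4 = 6,   4*8 = 11,  8*8 = 13,
and  1*x = x (identity), k*l = l*k (commutative).
Pairwise Nim products:
  1 * 4 = 4
  4 * 4 = 6
XOR them: 4 XOR 6 = 2.
Result: 5 * 4 = 2 (in Nim).

2


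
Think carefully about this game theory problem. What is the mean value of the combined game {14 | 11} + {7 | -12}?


G1 = {14 | 11}, G2 = {7 | -12}
Each is a switch {a | b} with numbers a > b; its mean value is (a + b)/2, and mean value is additive over game sums: m(G1 + G2) = m(G1) + m(G2).
Mean of G1 = (14 + (11))/2 = 25/2 = 25/2
Mean of G2 = (7 + (-12))/2 = -5/2 = -5/2
Mean of G1 + G2 = 25/2 + -5/2 = 10

10


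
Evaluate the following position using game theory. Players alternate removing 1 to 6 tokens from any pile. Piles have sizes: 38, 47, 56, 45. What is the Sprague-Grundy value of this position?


Subtraction set: {1, 2, 3, 4, 5, 6}
For this subtraction set, G(n) = n mod 7 (period = max + 1 = 7).
Pile 1 (size 38): G(38) = 38 mod 7 = 3
Pile 2 (size 47): G(47) = 47 mod 7 = 5
Pile 3 (size 56): G(56) = 56 mod 7 = 0
Pile 4 (size 45): G(45) = 45 mod 7 = 3
Total Grundy value = XOR of all: 3 XOR 5 XOR 0 XOR 3 = 5

5


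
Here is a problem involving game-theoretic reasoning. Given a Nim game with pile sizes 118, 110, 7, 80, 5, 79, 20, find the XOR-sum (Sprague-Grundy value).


We need the XOR (exclusive or) of all pile sizes.
After XOR-ing pile 1 (size 118): 0 XOR 118 = 118
After XOR-ing pile 2 (size 110): 118 XOR 110 = 24
After XOR-ing pile 3 (size 7): 24 XOR 7 = 31
After XOR-ing pile 4 (size 80): 31 XOR 80 = 79
After XOR-ing pile 5 (size 5): 79 XOR 5 = 74
After XOR-ing pile 6 (size 79): 74 XOR 79 = 5
After XOR-ing pile 7 (size 20): 5 XOR 20 = 17
The Nim-value of this position is 17.

17


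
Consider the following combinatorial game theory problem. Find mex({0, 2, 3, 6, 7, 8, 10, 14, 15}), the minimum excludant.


Set = {0, 2, 3, 6, 7, 8, 10, 14, 15}
0 is in the set.
1 is NOT in the set. This is the mex.
mex = 1

1


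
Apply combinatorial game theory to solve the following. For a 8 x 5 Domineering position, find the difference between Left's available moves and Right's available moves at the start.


Board is 8 x 5 (rows x cols).
Left (vertical) placements: (rows-1) * cols = 7 * 5 = 35
Right (horizontal) placements: rows * (cols-1) = 8 * 4 = 32
Advantage = Left - Right = 35 - 32 = 3

3


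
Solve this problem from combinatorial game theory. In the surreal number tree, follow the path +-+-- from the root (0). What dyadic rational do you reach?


Sign expansion: +-+--
Rule: track bounds (lo, hi), initially (-inf, +inf). On '+', the current value becomes lo and we move to the simplest number in (value, hi): value + 1 if hi = +inf, otherwise the midpoint (value + hi)/2. On '-', the current value becomes hi and we move to value - 1 if lo = -inf, otherwise the midpoint (lo + value)/2.
Start at 0.
Step 1: sign = +, move right. Bounds: (0, +inf). Value = 1
Step 2: sign = -, move left. Bounds: (0, 1). Value = 1/2
Step 3: sign = +, move right. Bounds: (1/2, 1). Value = 3/4
Step 4: sign = -, move left. Bounds: (1/2, 3/4). Value = 5/8
Step 5: sign = -, move left. Bounds: (1/2, 5/8). Value = 9/16
The surreal number with sign expansion +-+-- is 9/16.

9/16


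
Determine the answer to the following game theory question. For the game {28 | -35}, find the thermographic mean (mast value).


Game = {28 | -35}, a switch {a | b} with numbers a > b.
Its thermograph has left wall a - t and right wall b + t, which meet at t = (a - b)/2, where both equal (a + b)/2. So the mast (mean value) is at (a + b)/2.
Mean = (28 + (-35))/2 = -7/2 = -7/2

-7/2


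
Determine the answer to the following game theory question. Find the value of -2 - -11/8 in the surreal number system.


x = -2, y = -11/8
Converting to common denominator: 8
x = -16/8, y = -11/8
x - y = -2 - -11/8 = -5/8

-5/8


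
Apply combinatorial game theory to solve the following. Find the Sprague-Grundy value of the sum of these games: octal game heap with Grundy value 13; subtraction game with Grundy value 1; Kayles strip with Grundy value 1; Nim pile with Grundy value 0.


By the Sprague-Grundy theorem, the Grundy value of a sum of games is the XOR of individual Grundy values.
octal game heap: Grundy value = 13. Running XOR: 0 XOR 13 = 13
subtraction game: Grundy value = 1. Running XOR: 13 XOR 1 = 12
Kayles strip: Grundy value = 1. Running XOR: 12 XOR 1 = 13
Nim pile: Grundy value = 0. Running XOR: 13 XOR 0 = 13
The combined Grundy value is 13.

13


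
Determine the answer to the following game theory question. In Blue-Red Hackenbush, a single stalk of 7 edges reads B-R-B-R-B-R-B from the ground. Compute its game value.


Edges (from ground): B-R-B-R-B-R-B
By Berlekamp's sign-expansion rule, a Blue-Red Hackenbush stalk has the value of the surreal number whose sign sequence is the edge sequence with B -> + and R -> -.
Sign sequence: +-+-+-+
Trace the sign expansion in the surreal number tree, starting from 0:
Edge 1: B (sign +) -> bounds (0, +inf), value = 1
Edge 2: R (sign -) -> bounds (0, 1), value = 1/2
Edge 3: B (sign +) -> bounds (1/2, 1), value = 3/4
Edge 4: R (sign -) -> bounds (1/2, 3/4), value = 5/8
Edge 5: B (sign +) -> bounds (5/8, 3/4), value = 11/16
Edge 6: R (sign -) -> bounds (5/8, 11/16), value = 21/32
Edge 7: B (sign +) -> bounds (21/32, 11/16), value = 43/64
Game value = 43/64

43/64


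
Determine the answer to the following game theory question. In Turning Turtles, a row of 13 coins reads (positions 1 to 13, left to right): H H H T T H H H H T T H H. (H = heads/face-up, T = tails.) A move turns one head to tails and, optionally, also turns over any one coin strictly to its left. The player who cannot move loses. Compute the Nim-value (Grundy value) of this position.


Coins: H H H T T H H H H T T H H
Key fact: a single head at position k behaves exactly like a Nim heap of size k (turning it to T and optionally flipping a coin at j < k corresponds to moving the heap from k to j, or to 0), and heads combine as a disjunctive sum (two heads at the same place would cancel, matching j XOR j = 0). So the Nim-value is the XOR of the 1-indexed positions of the heads.
Face-up positions (1-indexed): [1, 2, 3, 6, 7, 8, 9, 12, 13]
XOR 0 with 1: 0 XOR 1 = 1
XOR 1 with 2: 1 XOR 2 = 3
XOR 3 with 3: 3 XOR 3 = 0
XOR 0 with 6: 0 XOR 6 = 6
XOR 6 with 7: 6 XOR 7 = 1
XOR 1 with 8: 1 XOR 8 = 9
XOR 9 with 9: 9 XOR 9 = 0
XOR 0 with 12: 0 XOR 12 = 12
XOR 12 with 13: 12 XOR 13 = 1
Nim-value = 1

1


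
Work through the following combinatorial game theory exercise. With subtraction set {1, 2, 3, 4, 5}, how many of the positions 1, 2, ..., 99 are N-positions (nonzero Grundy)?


Subtraction set S = {1, 2, 3, 4, 5}, so G(n) = n mod 6.
G(n) = 0 when n is a multiple of 6.
Multiples of 6 in [1, 99]: 16
N-positions (nonzero Grundy) = 99 - 16 = 83

83


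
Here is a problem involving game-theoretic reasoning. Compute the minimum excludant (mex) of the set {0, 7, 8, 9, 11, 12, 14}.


Set = {0, 7, 8, 9, 11, 12, 14}
0 is in the set.
1 is NOT in the set. This is the mex.
mex = 1

1


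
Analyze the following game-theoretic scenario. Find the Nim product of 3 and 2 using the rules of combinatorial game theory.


Nim multiplication is bilinear over XOR: (u XOR v) * w = (u*w) XOR (v*w).
So we split each operand into its bit components and XOR the pairwise Nim products.
3 = 1 + 2 (as XOR of powers of 2).
2 = 2 (as XOR of powers of 2).
Using the standard Nim-product table on single bits:
  2*2 = 3,   2*4 = 8,   2*8 = 12,
  4*4 = 6,   4*8 = 11,  8*8 = 13,
and  1*x = x (identity), k*l = l*k (commutative).
Pairwise Nim products:
  1 * 2 = 2
  2 * 2 = 3
XOR them: 2 XOR 3 = 1.
Result: 3 * 2 = 1 (in Nim).

1


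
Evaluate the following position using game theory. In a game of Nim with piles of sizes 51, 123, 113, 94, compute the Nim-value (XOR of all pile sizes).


We need the XOR (exclusive or) of all pile sizes.
After XOR-ing pile 1 (size 51): 0 XOR 51 = 51
After XOR-ing pile 2 (size 123): 51 XOR 123 = 72
After XOR-ing pile 3 (size 113): 72 XOR 113 = 57
After XOR-ing pile 4 (size 94): 57 XOR 94 = 103
The Nim-value of this position is 103.

103


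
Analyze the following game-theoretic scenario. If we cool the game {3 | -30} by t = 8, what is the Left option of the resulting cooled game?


Original game: {3 | -30} (a switch {a | b} with a > b).
Cooling by t (for t below the temperature (a - b)/2 = 33/2) taxes each move by t: {a | b} cooled by t is {a - t | b + t}.
Cooling amount: t = 8
Cooled Left option: 3 - 8 = -5
Cooled Right option: -30 + 8 = -22
Cooled game: {-5 | -22}
Left option = -5

-5


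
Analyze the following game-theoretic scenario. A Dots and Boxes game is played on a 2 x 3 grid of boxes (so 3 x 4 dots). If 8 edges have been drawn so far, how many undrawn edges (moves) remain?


Grid: 2 x 3 boxes, i.e. 3 rows and 4 columns of dots.
Horizontal edges: (rows + 1) * cols = 3 * 3 = 9
Vertical edges: rows * (cols + 1) = 2 * 4 = 8
Total edges: 9 + 8 = 17
Edges drawn: 8
Remaining: 17 - 8 = 9

9


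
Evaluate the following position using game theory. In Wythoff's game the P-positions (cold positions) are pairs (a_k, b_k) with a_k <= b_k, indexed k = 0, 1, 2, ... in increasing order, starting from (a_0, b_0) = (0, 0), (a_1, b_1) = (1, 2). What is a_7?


By Wythoff's theorem, a_k = floor(k * phi) and b_k = floor(k * phi^2) = a_k + k, where phi = (1 + sqrt(5))/2 is the golden ratio.
phi = (1 + sqrt(5))/2 = 1.618034
k = 7
k * phi = 7 * 1.618034 = 11.326238
a_7 = floor(k * phi) = 11

11


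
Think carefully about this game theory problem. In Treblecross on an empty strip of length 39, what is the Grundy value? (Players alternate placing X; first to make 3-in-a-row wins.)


Treblecross: place X on empty cells; 3-in-a-row wins.
Playing within two cells of an existing X lets the opponent win at once, so sensible play treats the cells i-2..i+2 around each X as dead. The player left with no safe cell loses, so this is a normal-play take-away game on strips of safe cells.
Placing X at cell i (0-indexed) of a strip of k safe cells leaves independent strips of sizes max(0, i-2) and max(0, k-i-3). Hence G(k) = mex{ G(max(0,i-2)) XOR G(max(0,k-i-3)) : 0 <= i < k }, with G(0) = 0.
G(1): splits (0,0):0^0=0 -> mex({0}) = 1
G(2): splits (0,0):0^0=0 -> mex({0}) = 1
G(3): splits (0,0):0^0=0 -> mex({0}) = 1
G(4): splits (0,1):0^1=1 (0,0):0^0=0 -> mex({0, 1}) = 2
G(5): splits (0,2):0^1=1 (0,1):0^1=1 (0,0):0^0=0 -> mex({0, 1}) = 2
G(6) = mex({1}) = 0
G(7) = mex({0, 1, 2}) = 3
G(8) = mex({0, 1, 2}) = 3
G(9) = mex({0, 2}) = 1
G(10) = mex({0, 2, 3}) = 1
G(11) = mex({0, 3}) = 1
G(12) = mex({1, 3}) = 0
G(13) = mex({0, 1, 2, 3}) = 4
G(14) = mex({0, 1, 2}) = 3
G(15) = mex({0, 1, 2}) = 3
G(16) = mex({0, 1, 2, 4}) = 3
G(17) = mex({0, 1, 3, 4}) = 2
G(18) = mex({0, 1, 3, 4}) = 2
G(19) = mex({0, 1, 3, 5}) = 2
G(20) = mex({0, 1, 2, 3, 5}) = 4
G(21) = mex({0, 1, 2, 3, 5}) = 4
G(22) = mex({1, 2, 6}) = 0
G(23) = mex({0, 1, 2, 3, 4, 6}) = 5
G(24) = mex({0, 1, 2, 3, 4}) = 5
G(25) = mex({0, 1, 3, 4, 7}) = 2
G(26) = mex({0, 1, 3, 4, 5, 7}) = 2
G(27) = mex({0, 1, 3, 5}) = 2
G(28) = mex({0, 1, 2, 5}) = 3
G(29) = mex({0, 1, 2, 4, 5, 6}) = 3
G(30) = mex({1, 2, 4, 6}) = 0
G(31) = mex({0, 1, 2, 3, 4, 6}) = 5
G(32) = mex({1, 2, 3, 4, 7}) = 0
G(33) = mex({0, 3, 7}) = 1
G(34) = mex({0, 2, 3, 5, 7}) = 1
G(35) = mex({0, 2, 3, 5, 6}) = 1
G(36) = mex({0, 1, 2, 5, 6}) = 3
G(37) = mex({0, 1, 2, 4, 5, 6}) = 3
G(38) = mex({0, 1, 2, 4}) = 3
G(39) = mex({0, 1, 2, 3, 4, 7}) = 5
Therefore G(39) = 5.

5


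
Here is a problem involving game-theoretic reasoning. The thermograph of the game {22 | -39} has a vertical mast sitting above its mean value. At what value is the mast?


Game = {22 | -39}, a switch {a | b} with numbers a > b.
Its thermograph has left wall a - t and right wall b + t, which meet at t = (a - b)/2, where both equal (a + b)/2. So the mast (mean value) is at (a + b)/2.
Mean = (22 + (-39))/2 = -17/2 = -17/2

-17/2


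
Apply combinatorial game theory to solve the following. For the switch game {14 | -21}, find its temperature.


The game is {14 | -21}, a switch {a | b} with numbers a > b.
Cooling {a | b} by t gives {a - t | b + t}, which stops being hot when a - t = b + t, i.e. at t = (a - b)/2. So the temperature of a switch is (a - b)/2.
Temperature = (Left option - Right option) / 2
= (14 - (-21)) / 2
= 35 / 2
= 35/2

35/2


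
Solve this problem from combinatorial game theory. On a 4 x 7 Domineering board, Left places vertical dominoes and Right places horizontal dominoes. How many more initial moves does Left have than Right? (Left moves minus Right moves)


Board is 4 x 7 (rows x cols).
Left (vertical) placements: (rows-1) * cols = 3 * 7 = 21
Right (horizontal) placements: rows * (cols-1) = 4 * 6 = 24
Advantage = Left - Right = 21 - 24 = -3

-3


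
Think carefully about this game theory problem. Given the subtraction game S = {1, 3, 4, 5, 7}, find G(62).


The subtraction set is S = {1, 3, 4, 5, 7}.
G(k) = mex{ G(k - s) : s in S, s <= k }. We compute iteratively: G(0) = 0.
G(1) = mex({0}) = 1
G(2) = mex({1}) = 0
G(3) = mex({0}) = 1
G(4) = mex({0, 1}) = 2
G(5) = mex({0, 1, 2}) = 3
G(6) = mex({0, 1, 3}) = 2
G(7) = mex({0, 1, 2}) = 3
G(8) = mex({1, 2, 3}) = 0
G(9) = mex({0, 2, 3}) = 1
G(10) = mex({1, 2, 3}) = 0
G(11) = mex({0, 2, 3}) = 1
G(12) = mex({0, 1, 3}) = 2
G(13) = mex({0, 1, 2}) = 3
G(14) = mex({0, 1, 3}) = 2
Observe that G(8)..G(14) = 0, 1, 0, 1, 2, 3, 2 repeats G(0)..G(6) = 0, 1, 0, 1, 2, 3, 2.
For k >= max(S) = 7, G(k) is determined by the previous 7 values G(k-7)..G(k-1); a window of 7 consecutive values has recurred shifted by 8, so by induction G(k + 8) = G(k) for all k >= 0: the sequence is periodic from the start with period 8.
One period: G(0..7) = 0, 1, 0, 1, 2, 3, 2, 3.
62 mod 8 = 6, so G(62) = G(6) = 2.

2


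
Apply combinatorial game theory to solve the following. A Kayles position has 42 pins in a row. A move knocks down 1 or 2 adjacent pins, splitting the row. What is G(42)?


Kayles: a move removes 1 or 2 adjacent pins from a contiguous row.
Removing pins from a row of k leaves two independent rows (a, b) with a + b = k - 1 (one pin) or a + b = k - 2 (two pins); an end removal gives a = 0.
By Sprague-Grundy, G(k) = mex{ G(a) XOR G(b) } over all these splits. G(0) = 0.
G(1): splits (0,0):0^0=0 -> mex({0}) = 1
G(2): splits (0,1):0^1=1 (0,0):0^0=0 -> mex({0, 1}) = 2
G(3): splits (0,2):0^2=2 (1,1):1^1=0 (0,1):0^1=1 -> mex({0, 1, 2}) = 3
G(4): splits (0,3):0^3=3 (1,2):1^2=3 (0,2):0^2=2 (1,1):1^1=0 -> mex({0, 2, 3}) = 1
G(5): splits (0,4):0^1=1 (1,3):1^3=2 (2,2):2^2=0 (0,3):0^3=3 (1,2):1^2=3 -> mex({0, 1, 2, 3}) = 4
G(6) = mex({0, 1, 2, 4}) = 3
G(7) = mex({0, 1, 3, 4, 5}) = 2
G(8) = mex({0, 2, 3, 5, 6}) = 1
G(9) = mex({0, 1, 2, 3, 6, 7}) = 4
G(10) = mex({0, 1, 3, 4, 5, 7}) = 2
G(11) = mex({0, 1, 2, 3, 4, 5}) = 6
G(12) = mex({0, 1, 2, 3, 5, 6, 7}) = 4
G(13) = mex({0, 2, 3, 4, 6, 7}) = 1
G(14) = mex({0, 1, 4, 5, 6, 7}) = 2
G(15) = mex({0, 1, 2, 3, 4, 5, 6}) = 7
G(16) = mex({0, 2, 3, 5, 6, 7}) = 1
G(17) = mex({0, 1, 2, 3, 5, 6, 7}) = 4
G(18) = mex({0, 1, 2, 4, 5, 6}) = 3
G(19) = mex({0, 1, 3, 4, 5, 7}) = 2
G(20) = mex({0, 2, 3, 4, 5, 6, 7}) = 1
G(21) = mex({0, 1, 2, 3, 5, 6, 7}) = 4
G(22) = mex({0, 1, 2, 3, 4, 5, 7}) = 6
G(23) = mex({0, 1, 2, 3, 4, 5, 6}) = 7
G(24) = mex({0, 1, 2, 3, 5, 6, 7}) = 4
G(25) = mex({0, 2, 3, 4, 6, 7}) = 1
G(26) = mex({0, 1, 3, 4, 5, 6, 7}) = 2
G(27) = mex({0, 1, 2, 3, 4, 5, 6, 7}) = 8
G(28) = mex({0, 1, 2, 3, 4, 6, 7, 8}) = 5
G(29) = mex({0, 1, 2, 3, 5, 6, 7, 8, 9}) = 4
G(30) = mex({0, 1, 2, 3, 4, 5, 6, 9, 10}) = 7
G(31) = mex({0, 1, 3, 4, 5, 7, 10, 11}) = 2
G(32) = mex({0, 2, 3, 4, 5, 6, 7, 9, 11}) = 1
G(33) = mex({0, 1, 2, 3, 4, 5, 6, 7, 9, 12}) = 8
G(34) = mex({0, 1, 2, 3, 4, 5, 7, 8, 11, 12}) = 6
G(35) = mex({0, 1, 2, 3, 4, 5, 6, 8, 9, 10, 11}) = 7
G(36) = mex({0, 1, 2, 3, 5, 6, 7, 9, 10}) = 4
G(37) = mex({0, 2, 3, 4, 6, 7, 9, 10, 11, 12}) = 1
G(38) = mex({0, 1, 3, 4, 5, 6, 7, 9, 10, 11, 12}) = 2
G(39) = mex({0, 1, 2, 4, 5, 6, 7, 9, 10, 12, 14}) = 3
G(40) = mex({0, 2, 3, 4, 6, 7, 11, 12, 14}) = 1
G(41) = mex({0, 1, 2, 3, 5, 6, 7, 9, 10, 11, 12}) = 4
G(42) = mex({0, 1, 2, 3, 4, 5, 6, 9, 10}) = 7
Therefore G(42) = 7.

7


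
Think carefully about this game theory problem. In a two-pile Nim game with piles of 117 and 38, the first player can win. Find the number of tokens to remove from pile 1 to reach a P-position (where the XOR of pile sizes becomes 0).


Piles: 117 and 38
Current XOR: 117 XOR 38 = 83 (non-zero, so this is an N-position).
To make the XOR zero, we need to find a move that balances the piles.
For pile 1 (size 117): target = 117 XOR 83 = 38
We reduce pile 1 from 117 to 38.
Tokens removed: 117 - 38 = 79
Verification: 38 XOR 38 = 0

79


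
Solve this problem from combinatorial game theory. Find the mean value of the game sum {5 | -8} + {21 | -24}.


G1 = {5 | -8}, G2 = {21 | -24}
Each is a switch {a | b} with numbers a > b; its mean value is (a + b)/2, and mean value is additive over game sums: m(G1 + G2) = m(G1) + m(G2).
Mean of G1 = (5 + (-8))/2 = -3/2 = -3/2
Mean of G2 = (21 + (-24))/2 = -3/2 = -3/2
Mean of G1 + G2 = -3/2 + -3/2 = -3

-3


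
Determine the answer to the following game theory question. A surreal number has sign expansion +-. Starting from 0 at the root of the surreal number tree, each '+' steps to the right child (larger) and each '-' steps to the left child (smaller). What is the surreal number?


Sign expansion: +-
Rule: track bounds (lo, hi), initially (-inf, +inf). On '+', the current value becomes lo and we move to the simplest number in (value, hi): value + 1 if hi = +inf, otherwise the midpoint (value + hi)/2. On '-', the current value becomes hi and we move to value - 1 if lo = -inf, otherwise the midpoint (lo + value)/2.
Start at 0.
Step 1: sign = +, move right. Bounds: (0, +inf). Value = 1
Step 2: sign = -, move left. Bounds: (0, 1). Value = 1/2
The surreal number with sign expansion +- is 1/2.

1/2


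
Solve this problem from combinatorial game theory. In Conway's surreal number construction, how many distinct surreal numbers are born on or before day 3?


Day 0: {|} = 0 is born. Count = 1.
Day n: the number of surreal numbers born by day n is 2^(n+1) - 1.
By day 0: 2^1 - 1 = 1
By day 1: 2^2 - 1 = 3
By day 2: 2^3 - 1 = 7
By day 3: 2^4 - 1 = 15
By day 3: 15 surreal numbers.

15


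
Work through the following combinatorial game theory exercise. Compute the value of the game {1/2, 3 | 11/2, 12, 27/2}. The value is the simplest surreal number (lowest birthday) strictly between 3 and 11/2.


Left options: {1/2, 3}, max = 3
Right options: {11/2, 12, 27/2}, min = 11/2
All options are numbers and max(Left) < min(Right), so by the simplicity theorem the value is the simplest (earliest-born) number strictly between 3 and 11/2.
Integers 4 through 5 all lie strictly between 3 and 11/2.
Among integers, the simplest (lowest birthday = smallest |n|; 0 is born on day 0, +-n on day n) is 4.
No non-integer in the interval can be simpler: if x is a non-integer in the interval, then floor(x) or ceil(x) also lies in the interval (the interval contains an integer), and both are proper prefixes of x's sign expansion, i.e. born earlier. So the game value is 4.
Game value = 4

4


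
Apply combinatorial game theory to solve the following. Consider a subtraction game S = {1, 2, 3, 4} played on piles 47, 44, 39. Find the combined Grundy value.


Subtraction set: {1, 2, 3, 4}
For this subtraction set, G(n) = n mod 5 (period = max + 1 = 5).
Pile 1 (size 47): G(47) = 47 mod 5 = 2
Pile 2 (size 44): G(44) = 44 mod 5 = 4
Pile 3 (size 39): G(39) = 39 mod 5 = 4
Total Grundy value = XOR of all: 2 XOR 4 XOR 4 = 2

2


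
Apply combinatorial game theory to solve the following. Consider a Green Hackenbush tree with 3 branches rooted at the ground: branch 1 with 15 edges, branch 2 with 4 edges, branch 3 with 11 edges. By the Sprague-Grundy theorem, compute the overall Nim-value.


The tree has 3 branches from the ground vertex.
In Green Hackenbush, the Nim-value of a simple path of length k is k.
Branch 1: length 15, Nim-value = 15
Branch 2: length 4, Nim-value = 4
Branch 3: length 11, Nim-value = 11
Total Nim-value = XOR of all branch values:
0 XOR 15 = 15
15 XOR 4 = 11
11 XOR 11 = 0
Nim-value of the tree = 0

0


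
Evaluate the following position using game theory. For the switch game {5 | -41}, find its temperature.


The game is {5 | -41}, a switch {a | b} with numbers a > b.
Cooling {a | b} by t gives {a - t | b + t}, which stops being hot when a - t = b + t, i.e. at t = (a - b)/2. So the temperature of a switch is (a - b)/2.
Temperature = (Left option - Right option) / 2
= (5 - (-41)) / 2
= 46 / 2
= 23

23


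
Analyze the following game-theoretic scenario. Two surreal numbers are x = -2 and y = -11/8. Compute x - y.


x = -2, y = -11/8
Converting to common denominator: 8
x = -16/8, y = -11/8
x - y = -2 - -11/8 = -5/8

-5/8


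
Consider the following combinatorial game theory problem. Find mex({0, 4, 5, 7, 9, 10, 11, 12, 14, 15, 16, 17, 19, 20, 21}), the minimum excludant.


Set = {0, 4, 5, 7, 9, 10, 11, 12, 14, 15, 16, 17, 19, 20, 21}
0 is in the set.
1 is NOT in the set. This is the mex.
mex = 1

1


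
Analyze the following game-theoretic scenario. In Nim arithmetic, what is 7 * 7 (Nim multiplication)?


Nim multiplication is bilinear over XOR: (u XOR v) * w = (u*w) XOR (v*w).
So we split each operand into its bit components and XOR the pairwise Nim products.
7 = 1 + 2 + 4 (as XOR of powers of 2).
7 = 1 + 2 + 4 (as XOR of powers of 2).
Using the standard Nim-product table on single bits:
  2*2 = 3,   2*4 = 8,   2*8 = 12,
  4*4 = 6,   4*8 = 11,  8*8 = 13,
and  1*x = x (identity), k*l = l*k (commutative).
Pairwise Nim products:
  1 * 1 = 1
  1 * 2 = 2
  1 * 4 = 4
  2 * 1 = 2
  2 * 2 = 3
  2 * 4 = 8
  4 * 1 = 4
  4 * 2 = 8
  4 * 4 = 6
XOR them: 1 XOR 2 XOR 4 XOR 2 XOR 3 XOR 8 XOR 4 XOR 8 XOR 6 = 4.
Result: 7 * 7 = 4 (in Nim).

4


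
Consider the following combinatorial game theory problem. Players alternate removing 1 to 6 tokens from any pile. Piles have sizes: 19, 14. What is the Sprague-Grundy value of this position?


Subtraction set: {1, 2, 3, 4, 5, 6}
For this subtraction set, G(n) = n mod 7 (period = max + 1 = 7).
Pile 1 (size 19): G(19) = 19 mod 7 = 5
Pile 2 (size 14): G(14) = 14 mod 7 = 0
Total Grundy value = XOR of all: 5 XOR 0 = 5

5


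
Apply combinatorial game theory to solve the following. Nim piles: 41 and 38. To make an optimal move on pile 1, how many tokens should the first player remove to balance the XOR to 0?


Piles: 41 and 38
Current XOR: 41 XOR 38 = 15 (non-zero, so this is an N-position).
To make the XOR zero, we need to find a move that balances the piles.
For pile 1 (size 41): target = 41 XOR 15 = 38
We reduce pile 1 from 41 to 38.
Tokens removed: 41 - 38 = 3
Verification: 38 XOR 38 = 0

3


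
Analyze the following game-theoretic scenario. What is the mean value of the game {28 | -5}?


Game = {28 | -5}, a switch {a | b} with numbers a > b.
Its thermograph has left wall a - t and right wall b + t, which meet at t = (a - b)/2, where both equal (a + b)/2. So the mast (mean value) is at (a + b)/2.
Mean = (28 + (-5))/2 = 23/2 = 23/2

23/2


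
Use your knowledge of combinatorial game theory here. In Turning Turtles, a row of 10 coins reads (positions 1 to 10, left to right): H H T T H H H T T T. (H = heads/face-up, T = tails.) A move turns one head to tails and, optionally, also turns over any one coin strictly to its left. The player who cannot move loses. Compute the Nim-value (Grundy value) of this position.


Coins: H H T T H H H T T T
Key fact: a single head at position k behaves exactly like a Nim heap of size k (turning it to T and optionally flipping a coin at j < k corresponds to moving the heap from k to j, or to 0), and heads combine as a disjunctive sum (two heads at the same place would cancel, matching j XOR j = 0). So the Nim-value is the XOR of the 1-indexed positions of the heads.
Face-up positions (1-indexed): [1, 2, 5, 6, 7]
XOR 0 with 1: 0 XOR 1 = 1
XOR 1 with 2: 1 XOR 2 = 3
XOR 3 with 5: 3 XOR 5 = 6
XOR 6 with 6: 6 XOR 6 = 0
XOR 0 with 7: 0 XOR 7 = 7
Nim-value = 7

7


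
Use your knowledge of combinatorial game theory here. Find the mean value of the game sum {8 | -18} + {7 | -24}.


G1 = {8 | -18}, G2 = {7 | -24}
Each is a switch {a | b} with numbers a > b; its mean value is (a + b)/2, and mean value is additive over game sums: m(G1 + G2) = m(G1) + m(G2).
Mean of G1 = (8 + (-18))/2 = -10/2 = -5
Mean of G2 = (7 + (-24))/2 = -17/2 = -17/2
Mean of G1 + G2 = -5 + -17/2 = -27/2

-27/2


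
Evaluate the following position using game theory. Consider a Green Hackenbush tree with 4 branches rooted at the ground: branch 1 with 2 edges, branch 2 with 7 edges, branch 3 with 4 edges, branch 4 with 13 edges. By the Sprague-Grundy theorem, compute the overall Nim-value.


The tree has 4 branches from the ground vertex.
In Green Hackenbush, the Nim-value of a simple path of length k is k.
Branch 1: length 2, Nim-value = 2
Branch 2: length 7, Nim-value = 7
Branch 3: length 4, Nim-value = 4
Branch 4: length 13, Nim-value = 13
Total Nim-value = XOR of all branch values:
0 XOR 2 = 2
2 XOR 7 = 5
5 XOR 4 = 1
1 XOR 13 = 12
Nim-value of the tree = 12

12


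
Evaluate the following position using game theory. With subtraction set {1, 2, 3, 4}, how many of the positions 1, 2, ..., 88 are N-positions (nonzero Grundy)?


Subtraction set S = {1, 2, 3, 4}, so G(n) = n mod 5.
G(n) = 0 when n is a multiple of 5.
Multiples of 5 in [1, 88]: 17
N-positions (nonzero Grundy) = 88 - 17 = 71

71


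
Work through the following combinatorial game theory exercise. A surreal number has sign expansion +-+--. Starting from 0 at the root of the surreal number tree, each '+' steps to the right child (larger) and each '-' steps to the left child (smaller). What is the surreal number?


Sign expansion: +-+--
Rule: track bounds (lo, hi), initially (-inf, +inf). On '+', the current value becomes lo and we move to the simplest number in (value, hi): value + 1 if hi = +inf, otherwise the midpoint (value + hi)/2. On '-', the current value becomes hi and we move to value - 1 if lo = -inf, otherwise the midpoint (lo + value)/2.
Start at 0.
Step 1: sign = +, move right. Bounds: (0, +inf). Value = 1
Step 2: sign = -, move left. Bounds: (0, 1). Value = 1/2
Step 3: sign = +, move right. Bounds: (1/2, 1). Value = 3/4
Step 4: sign = -, move left. Bounds: (1/2, 3/4). Value = 5/8
Step 5: sign = -, move left. Bounds: (1/2, 5/8). Value = 9/16
The surreal number with sign expansion +-+-- is 9/16.

9/16


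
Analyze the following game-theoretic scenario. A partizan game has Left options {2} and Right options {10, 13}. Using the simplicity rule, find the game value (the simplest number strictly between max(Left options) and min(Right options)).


Left options: {2}, max = 2
Right options: {10, 13}, min = 10
All options are numbers and max(Left) < min(Right), so by the simplicity theorem the value is the simplest (earliest-born) number strictly between 2 and 10.
Integers 3 through 9 all lie strictly between 2 and 10.
Among integers, the simplest (lowest birthday = smallest |n|; 0 is born on day 0, +-n on day n) is 3.
No non-integer in the interval can be simpler: if x is a non-integer in the interval, then floor(x) or ceil(x) also lies in the interval (the interval contains an integer), and both are proper prefixes of x's sign expansion, i.e. born earlier. So the game value is 3.
Game value = 3

3


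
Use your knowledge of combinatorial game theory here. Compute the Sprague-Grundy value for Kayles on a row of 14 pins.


Kayles: a move removes 1 or 2 adjacent pins from a contiguous row.
Removing pins from a row of k leaves two independent rows (a, b) with a + b = k - 1 (one pin) or a + b = k - 2 (two pins); an end removal gives a = 0.
By Sprague-Grundy, G(k) = mex{ G(a) XOR G(b) } over all these splits. G(0) = 0.
G(1): splits (0,0):0^0=0 -> mex({0}) = 1
G(2): splits (0,1):0^1=1 (0,0):0^0=0 -> mex({0, 1}) = 2
G(3): splits (0,2):0^2=2 (1,1):1^1=0 (0,1):0^1=1 -> mex({0, 1, 2}) = 3
G(4): splits (0,3):0^3=3 (1,2):1^2=3 (0,2):0^2=2 (1,1):1^1=0 -> mex({0, 2, 3}) = 1
G(5): splits (0,4):0^1=1 (1,3):1^3=2 (2,2):2^2=0 (0,3):0^3=3 (1,2):1^2=3 -> mex({0, 1, 2, 3}) = 4
G(6) = mex({0, 1, 2, 4}) = 3
G(7) = mex({0, 1, 3, 4, 5}) = 2
G(8) = mex({0, 2, 3, 5, 6}) = 1
G(9) = mex({0, 1, 2, 3, 6, 7}) = 4
G(10) = mex({0, 1, 3, 4, 5, 7}) = 2
G(11) = mex({0, 1, 2, 3, 4, 5}) = 6
G(12) = mex({0, 1, 2, 3, 5, 6, 7}) = 4
G(13) = mex({0, 2, 3, 4, 6, 7}) = 1
G(14) = mex({0, 1, 4, 5, 6, 7}) = 2
Therefore G(14) = 2.

2


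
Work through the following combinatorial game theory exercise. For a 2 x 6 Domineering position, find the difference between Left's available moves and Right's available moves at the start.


Board is 2 x 6 (rows x cols).
Left (vertical) placements: (rows-1) * cols = 1 * 6 = 6
Right (horizontal) placements: rows * (cols-1) = 2 * 5 = 10
Advantage = Left - Right = 6 - 10 = -4

-4


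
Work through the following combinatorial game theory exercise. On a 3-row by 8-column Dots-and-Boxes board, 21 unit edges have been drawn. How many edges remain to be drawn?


Grid: 3 x 8 boxes, i.e. 4 rows and 9 columns of dots.
Horizontal edges: (rows + 1) * cols = 4 * 8 = 32
Vertical edges: rows * (cols + 1) = 3 * 9 = 27
Total edges: 32 + 27 = 59
Edges drawn: 21
Remaining: 59 - 21 = 38

38


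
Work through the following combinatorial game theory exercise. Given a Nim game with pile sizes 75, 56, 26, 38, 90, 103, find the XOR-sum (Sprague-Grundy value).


We need the XOR (exclusive or) of all pile sizes.
After XOR-ing pile 1 (size 75): 0 XOR 75 = 75
After XOR-ing pile 2 (size 56): 75 XOR 56 = 115
After XOR-ing pile 3 (size 26): 115 XOR 26 = 105
After XOR-ing pile 4 (size 38): 105 XOR 38 = 79
After XOR-ing pile 5 (size 90): 79 XOR 90 = 21
After XOR-ing pile 6 (size 103): 21 XOR 103 = 114
The Nim-value of this position is 114.

114


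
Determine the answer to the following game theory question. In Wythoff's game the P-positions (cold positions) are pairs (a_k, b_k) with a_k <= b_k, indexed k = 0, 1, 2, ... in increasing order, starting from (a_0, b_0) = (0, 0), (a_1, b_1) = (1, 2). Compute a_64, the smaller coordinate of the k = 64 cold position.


By Wythoff's theorem, a_k = floor(k * phi) and b_k = floor(k * phi^2) = a_k + k, where phi = (1 + sqrt(5))/2 is the golden ratio.
phi = (1 + sqrt(5))/2 = 1.618034
k = 64
k * phi = 64 * 1.618034 = 103.554175
a_64 = floor(k * phi) = 103

103


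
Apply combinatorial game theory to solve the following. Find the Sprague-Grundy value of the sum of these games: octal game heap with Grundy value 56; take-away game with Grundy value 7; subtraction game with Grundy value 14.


By the Sprague-Grundy theorem, the Grundy value of a sum of games is the XOR of individual Grundy values.
octal game heap: Grundy value = 56. Running XOR: 0 XOR 56 = 56
take-away game: Grundy value = 7. Running XOR: 56 XOR 7 = 63
subtraction game: Grundy value = 14. Running XOR: 63 XOR 14 = 49
The combined Grundy value is 49.

49
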